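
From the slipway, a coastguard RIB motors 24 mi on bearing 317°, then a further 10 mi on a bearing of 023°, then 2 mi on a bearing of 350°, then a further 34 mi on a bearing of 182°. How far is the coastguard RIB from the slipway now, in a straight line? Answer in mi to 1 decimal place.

Leg 1 (317°, 24 mi): east 24 sin 317° = -16.37, north 24 cos 317° = 17.55
Leg 2 (023°, 10 mi): east 10 sin 23° = 3.91, north 10 cos 23° = 9.21
Leg 3 (350°, 2 mi): east 2 sin 350° = -0.35, north 2 cos 350° = 1.97
Leg 4 (182°, 34 mi): east 34 sin 182° = -1.19, north 34 cos 182° = -33.98
Net: -13.99 east, -5.25 north. Distance = √((-13.99)² + (-5.25)²) = 14.948 mi.

14.9 mi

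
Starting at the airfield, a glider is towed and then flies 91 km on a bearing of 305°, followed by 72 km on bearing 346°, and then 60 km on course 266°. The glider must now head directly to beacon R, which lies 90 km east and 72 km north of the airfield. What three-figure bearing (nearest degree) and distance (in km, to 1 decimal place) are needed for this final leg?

Leg 1 (305°, 91 km): east 91 sin 305° = -74.54, north 91 cos 305° = 52.20
Leg 2 (346°, 72 km): east 72 sin 346° = -17.42, north 72 cos 346° = 69.86
Leg 3 (266°, 60 km): east 60 sin 266° = -59.85, north 60 cos 266° = -4.19
Current position: (-151.82, 117.87). Target: (90, 72). Remaining: Δeast = 241.82, Δnorth = -45.87.
Bearing = atan2(241.82, -45.87) mod 360° = 100.74°; distance = √((241.82)² + (-45.87)²) = 246.127 km.

101°, 246.1 km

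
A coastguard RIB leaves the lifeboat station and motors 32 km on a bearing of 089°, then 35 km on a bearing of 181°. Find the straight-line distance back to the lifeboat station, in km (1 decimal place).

46.6 km

Leg 1 (089°, 32 km): east 32 sin 89° = 32.00, north 32 cos 89° = 0.56
Leg 2 (181°, 35 km): east 35 sin 181° = -0.61, north 35 cos 181° = -34.99
Net: 31.38 east, -34.44 north. Distance = √((31.38)² + (-34.44)²) = 46.592 km.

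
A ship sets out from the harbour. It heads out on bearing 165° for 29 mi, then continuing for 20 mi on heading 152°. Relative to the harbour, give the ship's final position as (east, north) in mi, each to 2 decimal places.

(16.90, -45.67)

Leg 1 (165°, 29 mi): east 29 sin 165° = 7.51, north 29 cos 165° = -28.01
Leg 2 (152°, 20 mi): east 20 sin 152° = 9.39, north 20 cos 152° = -17.66
Summing: 16.90 mi east, -45.67 mi north → (16.90, -45.67).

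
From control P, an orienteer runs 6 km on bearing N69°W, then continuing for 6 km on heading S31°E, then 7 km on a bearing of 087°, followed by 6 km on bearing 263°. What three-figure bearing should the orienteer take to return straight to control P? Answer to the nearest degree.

024°

Leg 1 (N69°W, 6 km): east 6 sin 291° = -5.60, north 6 cos 291° = 2.15
Leg 2 (S31°E, 6 km): east 6 sin 149° = 3.09, north 6 cos 149° = -5.14
Leg 3 (087°, 7 km): east 7 sin 87° = 6.99, north 7 cos 87° = 0.37
Leg 4 (263°, 6 km): east 6 sin 263° = -5.96, north 6 cos 263° = -0.73
Net displacement: -1.48 east, -3.36 north. Direction back to start is (1.48, 3.36): bearing = atan2(1.48, 3.36) mod 360° = 23.73° ≈ 024°.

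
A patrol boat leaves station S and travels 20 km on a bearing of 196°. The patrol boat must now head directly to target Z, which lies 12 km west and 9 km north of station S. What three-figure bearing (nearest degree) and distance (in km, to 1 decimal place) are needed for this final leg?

Leg 1 (196°, 20 km): east 20 sin 196° = -5.51, north 20 cos 196° = -19.23
Current position: (-5.51, -19.23). Target: (-12, 9). Remaining: Δeast = -6.49, Δnorth = 28.23.
Bearing = atan2(-6.49, 28.23) mod 360° = 347.06°; distance = √((-6.49)² + (28.23)²) = 28.961 km.

347°, 29.0 km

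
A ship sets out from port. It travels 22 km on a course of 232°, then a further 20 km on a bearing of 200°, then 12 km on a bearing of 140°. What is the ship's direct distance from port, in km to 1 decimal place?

44.7 km

Leg 1 (232°, 22 km): east 22 sin 232° = -17.34, north 22 cos 232° = -13.54
Leg 2 (200°, 20 km): east 20 sin 200° = -6.84, north 20 cos 200° = -18.79
Leg 3 (140°, 12 km): east 12 sin 140° = 7.71, north 12 cos 140° = -9.19
Net: -16.46 east, -41.53 north. Distance = √((-16.46)² + (-41.53)²) = 44.675 km.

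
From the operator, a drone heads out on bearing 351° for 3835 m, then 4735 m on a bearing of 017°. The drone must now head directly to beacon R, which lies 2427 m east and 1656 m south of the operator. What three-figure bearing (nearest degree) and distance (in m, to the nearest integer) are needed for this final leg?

171°, 10106 m

Leg 1 (351°, 3835 m): east 3835 sin 351° = -599.93, north 3835 cos 351° = 3787.78
Leg 2 (017°, 4735 m): east 4735 sin 17° = 1384.38, north 4735 cos 17° = 4528.10
Current position: (784.45, 8315.89). Target: (2427, -1656). Remaining: Δeast = 1642.55, Δnorth = -9971.89.
Bearing = atan2(1642.55, -9971.89) mod 360° = 170.65°; distance = √((1642.55)² + (-9971.89)²) = 10106.261 m.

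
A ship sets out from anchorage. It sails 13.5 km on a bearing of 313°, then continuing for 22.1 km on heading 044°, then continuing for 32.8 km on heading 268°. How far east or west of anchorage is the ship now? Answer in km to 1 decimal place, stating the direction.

Leg 1 (313°, 13.5 km): east 13.5 sin 313° = -9.87, north 13.5 cos 313° = 9.21
Leg 2 (044°, 22.1 km): east 22.1 sin 44° = 15.35, north 22.1 cos 44° = 15.90
Leg 3 (268°, 32.8 km): east 32.8 sin 268° = -32.78, north 32.8 cos 268° = -1.14
Net east component: -27.30 km.

27.3 km west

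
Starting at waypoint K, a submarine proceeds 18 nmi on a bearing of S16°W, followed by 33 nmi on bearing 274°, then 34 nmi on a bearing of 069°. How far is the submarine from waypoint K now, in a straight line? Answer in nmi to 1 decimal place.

Leg 1 (S16°W, 18 nmi): east 18 sin 196° = -4.96, north 18 cos 196° = -17.30
Leg 2 (274°, 33 nmi): east 33 sin 274° = -32.92, north 33 cos 274° = 2.30
Leg 3 (069°, 34 nmi): east 34 sin 69° = 31.74, north 34 cos 69° = 12.18
Net: -6.14 east, -2.82 north. Distance = √((-6.14)² + (-2.82)²) = 6.754 nmi.

6.8 nmi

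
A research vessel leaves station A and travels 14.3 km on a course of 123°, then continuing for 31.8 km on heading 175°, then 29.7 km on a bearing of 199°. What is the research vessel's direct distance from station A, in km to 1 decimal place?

Leg 1 (123°, 14.3 km): east 14.3 sin 123° = 11.99, north 14.3 cos 123° = -7.79
Leg 2 (175°, 31.8 km): east 31.8 sin 175° = 2.77, north 31.8 cos 175° = -31.68
Leg 3 (199°, 29.7 km): east 29.7 sin 199° = -9.67, north 29.7 cos 199° = -28.08
Net: 5.10 east, -67.55 north. Distance = √((5.10)² + (-67.55)²) = 67.741 km.

67.7 km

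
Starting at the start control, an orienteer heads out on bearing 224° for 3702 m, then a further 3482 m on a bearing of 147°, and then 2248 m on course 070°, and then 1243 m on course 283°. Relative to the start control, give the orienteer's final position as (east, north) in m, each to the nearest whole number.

(226, -4535)

Leg 1 (224°, 3702 m): east 3702 sin 224° = -2571.63, north 3702 cos 224° = -2663.00
Leg 2 (147°, 3482 m): east 3482 sin 147° = 1896.43, north 3482 cos 147° = -2920.25
Leg 3 (070°, 2248 m): east 2248 sin 70° = 2112.43, north 2248 cos 70° = 768.86
Leg 4 (283°, 1243 m): east 1243 sin 283° = -1211.14, north 1243 cos 283° = 279.61
Summing: 226.09 m east, -4534.77 m north → (226, -4535).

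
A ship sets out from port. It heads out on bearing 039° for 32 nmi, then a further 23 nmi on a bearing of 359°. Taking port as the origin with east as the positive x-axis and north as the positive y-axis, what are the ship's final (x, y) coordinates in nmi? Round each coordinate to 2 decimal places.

Leg 1 (039°, 32 nmi): east 32 sin 39° = 20.14, north 32 cos 39° = 24.87
Leg 2 (359°, 23 nmi): east 23 sin 359° = -0.40, north 23 cos 359° = 23.00
Summing: 19.74 nmi east, 47.87 nmi north → (19.74, 47.87).

(19.74, 47.87)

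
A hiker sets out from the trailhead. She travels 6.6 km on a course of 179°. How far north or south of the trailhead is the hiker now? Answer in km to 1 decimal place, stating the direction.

6.6 km south

Leg 1 (179°, 6.6 km): east 6.6 sin 179° = 0.12, north 6.6 cos 179° = -6.60
Net north component: -6.60 km.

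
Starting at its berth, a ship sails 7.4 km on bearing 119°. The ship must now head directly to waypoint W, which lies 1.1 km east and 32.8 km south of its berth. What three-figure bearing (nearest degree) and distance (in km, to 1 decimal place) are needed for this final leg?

190°, 29.7 km

Leg 1 (119°, 7.4 km): east 7.4 sin 119° = 6.47, north 7.4 cos 119° = -3.59
Current position: (6.47, -3.59). Target: (1.1, -32.8). Remaining: Δeast = -5.37, Δnorth = -29.21.
Bearing = atan2(-5.37, -29.21) mod 360° = 190.42°; distance = √((-5.37)² + (-29.21)²) = 29.702 km.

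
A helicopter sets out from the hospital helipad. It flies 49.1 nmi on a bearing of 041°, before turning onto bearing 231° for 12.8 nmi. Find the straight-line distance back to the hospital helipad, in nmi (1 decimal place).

Leg 1 (041°, 49.1 nmi): east 49.1 sin 41° = 32.21, north 49.1 cos 41° = 37.06
Leg 2 (231°, 12.8 nmi): east 12.8 sin 231° = -9.95, north 12.8 cos 231° = -8.06
Net: 22.27 east, 29.00 north. Distance = √((22.27)² + (29.00)²) = 36.562 nmi.

36.6 nmi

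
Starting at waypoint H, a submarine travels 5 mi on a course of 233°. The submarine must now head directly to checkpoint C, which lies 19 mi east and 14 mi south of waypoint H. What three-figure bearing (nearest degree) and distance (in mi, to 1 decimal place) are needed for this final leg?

116°, 25.5 mi

Leg 1 (233°, 5 mi): east 5 sin 233° = -3.99, north 5 cos 233° = -3.01
Current position: (-3.99, -3.01). Target: (19, -14). Remaining: Δeast = 22.99, Δnorth = -10.99.
Bearing = atan2(22.99, -10.99) mod 360° = 115.55°; distance = √((22.99)² + (-10.99)²) = 25.485 mi.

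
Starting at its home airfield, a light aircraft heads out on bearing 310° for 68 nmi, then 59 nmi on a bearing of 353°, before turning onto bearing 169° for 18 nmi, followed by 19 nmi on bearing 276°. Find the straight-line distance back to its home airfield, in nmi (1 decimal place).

114.4 nmi

Leg 1 (310°, 68 nmi): east 68 sin 310° = -52.09, north 68 cos 310° = 43.71
Leg 2 (353°, 59 nmi): east 59 sin 353° = -7.19, north 59 cos 353° = 58.56
Leg 3 (169°, 18 nmi): east 18 sin 169° = 3.43, north 18 cos 169° = -17.67
Leg 4 (276°, 19 nmi): east 19 sin 276° = -18.90, north 19 cos 276° = 1.99
Net: -74.74 east, 86.59 north. Distance = √((-74.74)² + (86.59)²) = 114.384 nmi.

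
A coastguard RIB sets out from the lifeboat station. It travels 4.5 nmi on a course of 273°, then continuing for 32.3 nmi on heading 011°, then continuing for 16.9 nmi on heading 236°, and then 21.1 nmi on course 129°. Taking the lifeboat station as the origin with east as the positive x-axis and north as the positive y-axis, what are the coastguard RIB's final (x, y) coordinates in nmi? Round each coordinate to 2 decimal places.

Leg 1 (273°, 4.5 nmi): east 4.5 sin 273° = -4.49, north 4.5 cos 273° = 0.24
Leg 2 (011°, 32.3 nmi): east 32.3 sin 11° = 6.16, north 32.3 cos 11° = 31.71
Leg 3 (236°, 16.9 nmi): east 16.9 sin 236° = -14.01, north 16.9 cos 236° = -9.45
Leg 4 (129°, 21.1 nmi): east 21.1 sin 129° = 16.40, north 21.1 cos 129° = -13.28
Summing: 4.06 nmi east, 9.21 nmi north → (4.06, 9.21).

(4.06, 9.21)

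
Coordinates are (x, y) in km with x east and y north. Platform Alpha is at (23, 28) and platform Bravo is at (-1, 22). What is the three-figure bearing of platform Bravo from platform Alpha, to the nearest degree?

Δeast = -1 − 23 = -24.00; Δnorth = 22 − 28 = -6.00.
Bearing = atan2(Δeast, Δnorth) mod 360° = 255.96° ≈ 256°.

256°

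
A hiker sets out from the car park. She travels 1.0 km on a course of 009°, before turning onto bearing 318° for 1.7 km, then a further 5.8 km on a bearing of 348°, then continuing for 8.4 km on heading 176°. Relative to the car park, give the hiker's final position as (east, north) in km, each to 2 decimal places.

Leg 1 (009°, 1.0 km): east 1.0 sin 9° = 0.16, north 1.0 cos 9° = 0.99
Leg 2 (318°, 1.7 km): east 1.7 sin 318° = -1.14, north 1.7 cos 318° = 1.26
Leg 3 (348°, 5.8 km): east 5.8 sin 348° = -1.21, north 5.8 cos 348° = 5.67
Leg 4 (176°, 8.4 km): east 8.4 sin 176° = 0.59, north 8.4 cos 176° = -8.38
Summing: -1.60 km east, -0.46 km north → (-1.60, -0.46).

(-1.60, -0.46)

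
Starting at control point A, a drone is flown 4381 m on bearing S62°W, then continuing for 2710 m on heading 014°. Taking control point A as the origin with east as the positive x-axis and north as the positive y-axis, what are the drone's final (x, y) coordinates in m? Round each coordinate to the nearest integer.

(-3213, 573)

Leg 1 (S62°W, 4381 m): east 4381 sin 242° = -3868.19, north 4381 cos 242° = -2056.75
Leg 2 (014°, 2710 m): east 2710 sin 14° = 655.61, north 2710 cos 14° = 2629.50
Summing: -3212.59 m east, 572.75 m north → (-3213, 573).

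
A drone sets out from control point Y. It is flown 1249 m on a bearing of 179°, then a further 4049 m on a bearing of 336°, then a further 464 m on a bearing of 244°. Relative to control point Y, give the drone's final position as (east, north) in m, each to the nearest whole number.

(-2042, 2247)

Leg 1 (179°, 1249 m): east 1249 sin 179° = 21.80, north 1249 cos 179° = -1248.81
Leg 2 (336°, 4049 m): east 4049 sin 336° = -1646.88, north 4049 cos 336° = 3698.95
Leg 3 (244°, 464 m): east 464 sin 244° = -417.04, north 464 cos 244° = -203.40
Summing: -2042.12 m east, 2246.73 m north → (-2042, 2247).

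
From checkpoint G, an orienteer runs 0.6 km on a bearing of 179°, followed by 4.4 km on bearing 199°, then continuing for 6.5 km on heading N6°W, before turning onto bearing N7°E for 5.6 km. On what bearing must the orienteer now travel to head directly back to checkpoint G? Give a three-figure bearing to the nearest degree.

169°

Leg 1 (179°, 0.6 km): east 0.6 sin 179° = 0.01, north 0.6 cos 179° = -0.60
Leg 2 (199°, 4.4 km): east 4.4 sin 199° = -1.43, north 4.4 cos 199° = -4.16
Leg 3 (N6°W, 6.5 km): east 6.5 sin 354° = -0.68, north 6.5 cos 354° = 6.46
Leg 4 (N7°E, 5.6 km): east 5.6 sin 7° = 0.68, north 5.6 cos 7° = 5.56
Net displacement: -1.42 east, 7.26 north. Direction back to start is (1.42, -7.26): bearing = atan2(1.42, -7.26) mod 360° = 168.94° ≈ 169°.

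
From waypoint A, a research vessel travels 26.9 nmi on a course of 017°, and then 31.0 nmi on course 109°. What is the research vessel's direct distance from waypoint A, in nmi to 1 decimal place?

40.3 nmi

Leg 1 (017°, 26.9 nmi): east 26.9 sin 17° = 7.86, north 26.9 cos 17° = 25.72
Leg 2 (109°, 31.0 nmi): east 31.0 sin 109° = 29.31, north 31.0 cos 109° = -10.09
Net: 37.18 east, 15.63 north. Distance = √((37.18)² + (15.63)²) = 40.329 nmi.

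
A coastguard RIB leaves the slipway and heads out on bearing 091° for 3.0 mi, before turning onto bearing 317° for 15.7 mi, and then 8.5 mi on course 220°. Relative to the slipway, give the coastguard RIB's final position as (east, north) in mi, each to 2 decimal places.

Leg 1 (091°, 3.0 mi): east 3.0 sin 91° = 3.00, north 3.0 cos 91° = -0.05
Leg 2 (317°, 15.7 mi): east 15.7 sin 317° = -10.71, north 15.7 cos 317° = 11.48
Leg 3 (220°, 8.5 mi): east 8.5 sin 220° = -5.46, north 8.5 cos 220° = -6.51
Summing: -13.17 mi east, 4.92 mi north → (-13.17, 4.92).

(-13.17, 4.92)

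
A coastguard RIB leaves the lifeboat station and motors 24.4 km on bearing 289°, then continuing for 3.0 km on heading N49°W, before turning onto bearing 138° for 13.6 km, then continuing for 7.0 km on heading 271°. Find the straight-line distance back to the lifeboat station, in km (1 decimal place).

Leg 1 (289°, 24.4 km): east 24.4 sin 289° = -23.07, north 24.4 cos 289° = 7.94
Leg 2 (N49°W, 3.0 km): east 3.0 sin 311° = -2.26, north 3.0 cos 311° = 1.97
Leg 3 (138°, 13.6 km): east 13.6 sin 138° = 9.10, north 13.6 cos 138° = -10.11
Leg 4 (271°, 7.0 km): east 7.0 sin 271° = -7.00, north 7.0 cos 271° = 0.12
Net: -23.23 east, -0.07 north. Distance = √((-23.23)² + (-0.07)²) = 23.234 km.

23.2 km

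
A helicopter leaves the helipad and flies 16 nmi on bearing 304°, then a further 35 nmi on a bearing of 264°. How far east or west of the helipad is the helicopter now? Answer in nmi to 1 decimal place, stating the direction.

Leg 1 (304°, 16 nmi): east 16 sin 304° = -13.26, north 16 cos 304° = 8.95
Leg 2 (264°, 35 nmi): east 35 sin 264° = -34.81, north 35 cos 264° = -3.66
Net east component: -48.07 nmi.

48.1 nmi west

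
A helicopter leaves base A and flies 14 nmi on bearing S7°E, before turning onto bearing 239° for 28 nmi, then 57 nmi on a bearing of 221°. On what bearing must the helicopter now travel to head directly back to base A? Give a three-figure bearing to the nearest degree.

040°

Leg 1 (S7°E, 14 nmi): east 14 sin 173° = 1.71, north 14 cos 173° = -13.90
Leg 2 (239°, 28 nmi): east 28 sin 239° = -24.00, north 28 cos 239° = -14.42
Leg 3 (221°, 57 nmi): east 57 sin 221° = -37.40, north 57 cos 221° = -43.02
Net displacement: -59.69 east, -71.34 north. Direction back to start is (59.69, 71.34): bearing = atan2(59.69, 71.34) mod 360° = 39.92° ≈ 040°.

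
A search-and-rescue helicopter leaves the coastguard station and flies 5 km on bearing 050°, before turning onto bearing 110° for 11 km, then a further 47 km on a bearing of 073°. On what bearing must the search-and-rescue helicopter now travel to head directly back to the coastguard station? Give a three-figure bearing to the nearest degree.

Leg 1 (050°, 5 km): east 5 sin 50° = 3.83, north 5 cos 50° = 3.21
Leg 2 (110°, 11 km): east 11 sin 110° = 10.34, north 11 cos 110° = -3.76
Leg 3 (073°, 47 km): east 47 sin 73° = 44.95, north 47 cos 73° = 13.74
Net displacement: 59.11 east, 13.19 north. Direction back to start is (-59.11, -13.19): bearing = atan2(-59.11, -13.19) mod 360° = 257.42° ≈ 257°.

257°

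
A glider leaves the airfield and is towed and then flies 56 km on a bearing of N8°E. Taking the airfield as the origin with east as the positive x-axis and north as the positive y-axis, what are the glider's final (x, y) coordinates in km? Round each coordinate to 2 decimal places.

(7.79, 55.46)

Leg 1 (N8°E, 56 km): east 56 sin 8° = 7.79, north 56 cos 8° = 55.46
Summing: 7.79 km east, 55.46 km north → (7.79, 55.46).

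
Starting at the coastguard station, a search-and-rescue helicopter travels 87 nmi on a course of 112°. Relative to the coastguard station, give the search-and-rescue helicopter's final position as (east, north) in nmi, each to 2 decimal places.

Leg 1 (112°, 87 nmi): east 87 sin 112° = 80.66, north 87 cos 112° = -32.59
Summing: 80.66 nmi east, -32.59 nmi north → (80.66, -32.59).

(80.66, -32.59)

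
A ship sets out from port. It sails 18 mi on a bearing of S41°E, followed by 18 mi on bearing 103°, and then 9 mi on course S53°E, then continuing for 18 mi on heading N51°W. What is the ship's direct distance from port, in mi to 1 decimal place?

Leg 1 (S41°E, 18 mi): east 18 sin 139° = 11.81, north 18 cos 139° = -13.58
Leg 2 (103°, 18 mi): east 18 sin 103° = 17.54, north 18 cos 103° = -4.05
Leg 3 (S53°E, 9 mi): east 9 sin 127° = 7.19, north 9 cos 127° = -5.42
Leg 4 (N51°W, 18 mi): east 18 sin 309° = -13.99, north 18 cos 309° = 11.33
Net: 22.55 east, -11.72 north. Distance = √((22.55)² + (-11.72)²) = 25.412 mi.

25.4 mi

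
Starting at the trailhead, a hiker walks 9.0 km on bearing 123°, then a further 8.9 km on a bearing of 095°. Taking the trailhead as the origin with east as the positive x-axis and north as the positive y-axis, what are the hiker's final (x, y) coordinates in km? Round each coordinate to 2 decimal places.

Leg 1 (123°, 9.0 km): east 9.0 sin 123° = 7.55, north 9.0 cos 123° = -4.90
Leg 2 (095°, 8.9 km): east 8.9 sin 95° = 8.87, north 8.9 cos 95° = -0.78
Summing: 16.41 km east, -5.68 km north → (16.41, -5.68).

(16.41, -5.68)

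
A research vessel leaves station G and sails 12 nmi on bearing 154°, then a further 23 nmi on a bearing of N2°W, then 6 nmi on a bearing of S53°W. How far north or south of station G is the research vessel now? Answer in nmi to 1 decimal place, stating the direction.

8.6 nmi north

Leg 1 (154°, 12 nmi): east 12 sin 154° = 5.26, north 12 cos 154° = -10.79
Leg 2 (N2°W, 23 nmi): east 23 sin 358° = -0.80, north 23 cos 358° = 22.99
Leg 3 (S53°W, 6 nmi): east 6 sin 233° = -4.79, north 6 cos 233° = -3.61
Net north component: 8.59 nmi.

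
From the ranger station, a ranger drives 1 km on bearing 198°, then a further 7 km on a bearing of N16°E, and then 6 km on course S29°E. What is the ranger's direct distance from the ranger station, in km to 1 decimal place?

4.6 km

Leg 1 (198°, 1 km): east 1 sin 198° = -0.31, north 1 cos 198° = -0.95
Leg 2 (N16°E, 7 km): east 7 sin 16° = 1.93, north 7 cos 16° = 6.73
Leg 3 (S29°E, 6 km): east 6 sin 151° = 2.91, north 6 cos 151° = -5.25
Net: 4.53 east, 0.53 north. Distance = √((4.53)² + (0.53)²) = 4.560 km.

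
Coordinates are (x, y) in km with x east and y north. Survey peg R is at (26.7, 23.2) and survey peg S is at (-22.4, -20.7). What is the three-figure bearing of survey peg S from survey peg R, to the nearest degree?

Δeast = -22.4 − 26.7 = -49.10; Δnorth = -20.7 − 23.2 = -43.90.
Bearing = atan2(Δeast, Δnorth) mod 360° = 228.20° ≈ 228°.

228°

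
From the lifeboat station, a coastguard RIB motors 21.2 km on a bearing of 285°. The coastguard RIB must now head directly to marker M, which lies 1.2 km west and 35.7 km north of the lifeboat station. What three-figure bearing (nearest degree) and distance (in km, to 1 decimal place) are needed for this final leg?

Leg 1 (285°, 21.2 km): east 21.2 sin 285° = -20.48, north 21.2 cos 285° = 5.49
Current position: (-20.48, 5.49). Target: (-1.2, 35.7). Remaining: Δeast = 19.28, Δnorth = 30.21.
Bearing = atan2(19.28, 30.21) mod 360° = 32.54°; distance = √((19.28)² + (30.21)²) = 35.839 km.

033°, 35.8 km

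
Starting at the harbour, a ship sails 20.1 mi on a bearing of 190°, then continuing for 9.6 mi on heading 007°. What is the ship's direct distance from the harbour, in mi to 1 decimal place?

Leg 1 (190°, 20.1 mi): east 20.1 sin 190° = -3.49, north 20.1 cos 190° = -19.79
Leg 2 (007°, 9.6 mi): east 9.6 sin 7° = 1.17, north 9.6 cos 7° = 9.53
Net: -2.32 east, -10.27 north. Distance = √((-2.32)² + (-10.27)²) = 10.525 mi.

10.5 mi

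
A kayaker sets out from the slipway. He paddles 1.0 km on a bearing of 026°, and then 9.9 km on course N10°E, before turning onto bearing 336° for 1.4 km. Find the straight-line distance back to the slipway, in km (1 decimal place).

Leg 1 (026°, 1.0 km): east 1.0 sin 26° = 0.44, north 1.0 cos 26° = 0.90
Leg 2 (N10°E, 9.9 km): east 9.9 sin 10° = 1.72, north 9.9 cos 10° = 9.75
Leg 3 (336°, 1.4 km): east 1.4 sin 336° = -0.57, north 1.4 cos 336° = 1.28
Net: 1.59 east, 11.93 north. Distance = √((1.59)² + (11.93)²) = 12.033 km.

12.0 km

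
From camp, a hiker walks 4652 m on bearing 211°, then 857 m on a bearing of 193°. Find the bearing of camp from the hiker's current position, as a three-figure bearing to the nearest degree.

028°

Leg 1 (211°, 4652 m): east 4652 sin 211° = -2395.96, north 4652 cos 211° = -3987.54
Leg 2 (193°, 857 m): east 857 sin 193° = -192.78, north 857 cos 193° = -835.04
Net displacement: -2588.74 east, -4822.58 north. Direction back to start is (2588.74, 4822.58): bearing = atan2(2588.74, 4822.58) mod 360° = 28.23° ≈ 028°.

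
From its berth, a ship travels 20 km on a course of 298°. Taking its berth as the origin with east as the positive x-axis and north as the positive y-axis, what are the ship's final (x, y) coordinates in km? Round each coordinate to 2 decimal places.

(-17.66, 9.39)

Leg 1 (298°, 20 km): east 20 sin 298° = -17.66, north 20 cos 298° = 9.39
Summing: -17.66 km east, 9.39 km north → (-17.66, 9.39).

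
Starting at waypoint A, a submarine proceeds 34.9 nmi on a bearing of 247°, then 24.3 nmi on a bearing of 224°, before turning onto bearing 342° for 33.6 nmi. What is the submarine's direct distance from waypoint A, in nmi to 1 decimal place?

Leg 1 (247°, 34.9 nmi): east 34.9 sin 247° = -32.13, north 34.9 cos 247° = -13.64
Leg 2 (224°, 24.3 nmi): east 24.3 sin 224° = -16.88, north 24.3 cos 224° = -17.48
Leg 3 (342°, 33.6 nmi): east 33.6 sin 342° = -10.38, north 33.6 cos 342° = 31.96
Net: -59.39 east, 0.84 north. Distance = √((-59.39)² + (0.84)²) = 59.395 nmi.

59.4 nmi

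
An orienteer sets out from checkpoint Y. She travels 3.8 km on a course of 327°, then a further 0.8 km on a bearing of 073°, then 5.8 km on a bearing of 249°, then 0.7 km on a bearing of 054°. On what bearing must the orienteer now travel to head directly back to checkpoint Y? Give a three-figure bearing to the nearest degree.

Leg 1 (327°, 3.8 km): east 3.8 sin 327° = -2.07, north 3.8 cos 327° = 3.19
Leg 2 (073°, 0.8 km): east 0.8 sin 73° = 0.77, north 0.8 cos 73° = 0.23
Leg 3 (249°, 5.8 km): east 5.8 sin 249° = -5.41, north 5.8 cos 249° = -2.08
Leg 4 (054°, 0.7 km): east 0.7 sin 54° = 0.57, north 0.7 cos 54° = 0.41
Net displacement: -6.15 east, 1.75 north. Direction back to start is (6.15, -1.75): bearing = atan2(6.15, -1.75) mod 360° = 105.91° ≈ 106°.

106°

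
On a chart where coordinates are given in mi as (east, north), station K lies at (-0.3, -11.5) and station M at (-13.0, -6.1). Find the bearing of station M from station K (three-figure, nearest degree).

Δeast = -13.0 − -0.3 = -12.70; Δnorth = -6.1 − -11.5 = 5.40.
Bearing = atan2(Δeast, Δnorth) mod 360° = 293.04° ≈ 293°.

293°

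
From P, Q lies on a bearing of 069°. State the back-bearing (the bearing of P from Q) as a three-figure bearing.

Back-bearing = 069° + 180° = 249°.

249°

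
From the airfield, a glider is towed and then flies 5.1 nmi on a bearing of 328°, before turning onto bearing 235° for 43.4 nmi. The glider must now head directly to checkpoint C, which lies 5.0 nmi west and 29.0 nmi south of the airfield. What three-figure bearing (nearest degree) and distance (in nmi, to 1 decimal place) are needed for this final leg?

Leg 1 (328°, 5.1 nmi): east 5.1 sin 328° = -2.70, north 5.1 cos 328° = 4.33
Leg 2 (235°, 43.4 nmi): east 43.4 sin 235° = -35.55, north 43.4 cos 235° = -24.89
Current position: (-38.25, -20.57). Target: (-5.0, -29.0). Remaining: Δeast = 33.25, Δnorth = -8.43.
Bearing = atan2(33.25, -8.43) mod 360° = 104.23°; distance = √((33.25)² + (-8.43)²) = 34.306 nmi.

104°, 34.3 nmi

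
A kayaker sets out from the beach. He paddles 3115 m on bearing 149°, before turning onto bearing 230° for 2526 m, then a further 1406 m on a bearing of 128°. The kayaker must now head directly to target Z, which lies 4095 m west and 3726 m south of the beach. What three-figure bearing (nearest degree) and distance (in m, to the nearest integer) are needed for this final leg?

Leg 1 (149°, 3115 m): east 3115 sin 149° = 1604.34, north 3115 cos 149° = -2670.08
Leg 2 (230°, 2526 m): east 2526 sin 230° = -1935.03, north 2526 cos 230° = -1623.68
Leg 3 (128°, 1406 m): east 1406 sin 128° = 1107.94, north 1406 cos 128° = -865.62
Current position: (777.26, -5159.38). Target: (-4095, -3726). Remaining: Δeast = -4872.26, Δnorth = 1433.38.
Bearing = atan2(-4872.26, 1433.38) mod 360° = 286.39°; distance = √((-4872.26)² + (1433.38)²) = 5078.728 m.

286°, 5079 m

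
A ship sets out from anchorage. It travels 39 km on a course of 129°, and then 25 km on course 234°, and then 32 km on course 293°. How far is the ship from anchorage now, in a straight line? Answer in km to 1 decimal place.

Leg 1 (129°, 39 km): east 39 sin 129° = 30.31, north 39 cos 129° = -24.54
Leg 2 (234°, 25 km): east 25 sin 234° = -20.23, north 25 cos 234° = -14.69
Leg 3 (293°, 32 km): east 32 sin 293° = -29.46, north 32 cos 293° = 12.50
Net: -19.37 east, -26.73 north. Distance = √((-19.37)² + (-26.73)²) = 33.016 km.

33.0 km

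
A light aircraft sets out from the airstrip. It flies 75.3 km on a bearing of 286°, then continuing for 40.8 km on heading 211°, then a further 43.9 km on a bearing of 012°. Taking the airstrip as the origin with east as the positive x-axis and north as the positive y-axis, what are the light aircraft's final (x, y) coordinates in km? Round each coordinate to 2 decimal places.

Leg 1 (286°, 75.3 km): east 75.3 sin 286° = -72.38, north 75.3 cos 286° = 20.76
Leg 2 (211°, 40.8 km): east 40.8 sin 211° = -21.01, north 40.8 cos 211° = -34.97
Leg 3 (012°, 43.9 km): east 43.9 sin 12° = 9.13, north 43.9 cos 12° = 42.94
Summing: -84.27 km east, 28.72 km north → (-84.27, 28.72).

(-84.27, 28.72)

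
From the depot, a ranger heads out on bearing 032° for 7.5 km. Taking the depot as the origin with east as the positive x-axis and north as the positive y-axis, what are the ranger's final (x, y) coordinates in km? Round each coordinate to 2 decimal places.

(3.97, 6.36)

Leg 1 (032°, 7.5 km): east 7.5 sin 32° = 3.97, north 7.5 cos 32° = 6.36
Summing: 3.97 km east, 6.36 km north → (3.97, 6.36).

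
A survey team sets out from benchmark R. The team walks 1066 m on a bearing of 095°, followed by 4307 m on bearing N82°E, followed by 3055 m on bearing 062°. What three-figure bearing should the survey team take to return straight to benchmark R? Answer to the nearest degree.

256°

Leg 1 (095°, 1066 m): east 1066 sin 95° = 1061.94, north 1066 cos 95° = -92.91
Leg 2 (N82°E, 4307 m): east 4307 sin 82° = 4265.08, north 4307 cos 82° = 599.42
Leg 3 (062°, 3055 m): east 3055 sin 62° = 2697.40, north 3055 cos 62° = 1434.24
Net displacement: 8024.43 east, 1940.75 north. Direction back to start is (-8024.43, -1940.75): bearing = atan2(-8024.43, -1940.75) mod 360° = 256.40° ≈ 256°.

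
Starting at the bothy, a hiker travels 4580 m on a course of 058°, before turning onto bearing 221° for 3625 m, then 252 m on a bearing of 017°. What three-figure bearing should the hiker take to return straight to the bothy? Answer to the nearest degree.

272°

Leg 1 (058°, 4580 m): east 4580 sin 58° = 3884.06, north 4580 cos 58° = 2427.03
Leg 2 (221°, 3625 m): east 3625 sin 221° = -2378.21, north 3625 cos 221° = -2735.82
Leg 3 (017°, 252 m): east 252 sin 17° = 73.68, north 252 cos 17° = 240.99
Net displacement: 1579.52 east, -67.80 north. Direction back to start is (-1579.52, 67.80): bearing = atan2(-1579.52, 67.80) mod 360° = 272.46° ≈ 272°.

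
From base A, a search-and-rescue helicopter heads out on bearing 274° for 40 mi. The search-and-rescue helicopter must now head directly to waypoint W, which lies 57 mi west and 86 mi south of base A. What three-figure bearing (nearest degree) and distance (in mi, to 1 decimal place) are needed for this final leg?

Leg 1 (274°, 40 mi): east 40 sin 274° = -39.90, north 40 cos 274° = 2.79
Current position: (-39.90, 2.79). Target: (-57, -86). Remaining: Δeast = -17.10, Δnorth = -88.79.
Bearing = atan2(-17.10, -88.79) mod 360° = 190.90°; distance = √((-17.10)² + (-88.79)²) = 90.421 mi.

191°, 90.4 mi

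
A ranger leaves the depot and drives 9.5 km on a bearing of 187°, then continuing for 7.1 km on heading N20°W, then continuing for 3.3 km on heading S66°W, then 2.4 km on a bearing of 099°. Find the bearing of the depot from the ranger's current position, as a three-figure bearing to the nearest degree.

043°

Leg 1 (187°, 9.5 km): east 9.5 sin 187° = -1.16, north 9.5 cos 187° = -9.43
Leg 2 (N20°W, 7.1 km): east 7.1 sin 340° = -2.43, north 7.1 cos 340° = 6.67
Leg 3 (S66°W, 3.3 km): east 3.3 sin 246° = -3.01, north 3.3 cos 246° = -1.34
Leg 4 (099°, 2.4 km): east 2.4 sin 99° = 2.37, north 2.4 cos 99° = -0.38
Net displacement: -4.23 east, -4.48 north. Direction back to start is (4.23, 4.48): bearing = atan2(4.23, 4.48) mod 360° = 43.39° ≈ 043°.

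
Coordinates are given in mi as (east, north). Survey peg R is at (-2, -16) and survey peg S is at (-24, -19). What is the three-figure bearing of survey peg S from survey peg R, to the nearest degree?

262°

Δeast = -24 − -2 = -22.00; Δnorth = -19 − -16 = -3.00.
Bearing = atan2(Δeast, Δnorth) mod 360° = 262.23° ≈ 262°.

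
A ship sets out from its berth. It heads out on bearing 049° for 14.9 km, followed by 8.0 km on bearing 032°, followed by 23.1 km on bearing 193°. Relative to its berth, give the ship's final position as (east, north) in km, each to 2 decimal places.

Leg 1 (049°, 14.9 km): east 14.9 sin 49° = 11.25, north 14.9 cos 49° = 9.78
Leg 2 (032°, 8.0 km): east 8.0 sin 32° = 4.24, north 8.0 cos 32° = 6.78
Leg 3 (193°, 23.1 km): east 23.1 sin 193° = -5.20, north 23.1 cos 193° = -22.51
Summing: 10.29 km east, -5.95 km north → (10.29, -5.95).

(10.29, -5.95)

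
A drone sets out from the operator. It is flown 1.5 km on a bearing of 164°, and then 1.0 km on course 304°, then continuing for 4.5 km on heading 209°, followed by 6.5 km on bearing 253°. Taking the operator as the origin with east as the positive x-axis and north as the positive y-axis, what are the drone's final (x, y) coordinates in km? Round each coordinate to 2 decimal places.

(-8.81, -6.72)

Leg 1 (164°, 1.5 km): east 1.5 sin 164° = 0.41, north 1.5 cos 164° = -1.44
Leg 2 (304°, 1.0 km): east 1.0 sin 304° = -0.83, north 1.0 cos 304° = 0.56
Leg 3 (209°, 4.5 km): east 4.5 sin 209° = -2.18, north 4.5 cos 209° = -3.94
Leg 4 (253°, 6.5 km): east 6.5 sin 253° = -6.22, north 6.5 cos 253° = -1.90
Summing: -8.81 km east, -6.72 km north → (-8.81, -6.72).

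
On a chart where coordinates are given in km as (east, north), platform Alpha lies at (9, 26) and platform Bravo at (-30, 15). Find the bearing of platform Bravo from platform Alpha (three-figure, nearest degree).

254°

Δeast = -30 − 9 = -39.00; Δnorth = 15 − 26 = -11.00.
Bearing = atan2(Δeast, Δnorth) mod 360° = 254.25° ≈ 254°.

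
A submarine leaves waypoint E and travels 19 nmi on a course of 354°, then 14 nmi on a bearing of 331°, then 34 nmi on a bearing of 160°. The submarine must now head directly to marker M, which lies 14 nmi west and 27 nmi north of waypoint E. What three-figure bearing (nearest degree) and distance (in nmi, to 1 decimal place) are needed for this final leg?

Leg 1 (354°, 19 nmi): east 19 sin 354° = -1.99, north 19 cos 354° = 18.90
Leg 2 (331°, 14 nmi): east 14 sin 331° = -6.79, north 14 cos 331° = 12.24
Leg 3 (160°, 34 nmi): east 34 sin 160° = 11.63, north 34 cos 160° = -31.95
Current position: (2.86, -0.81). Target: (-14, 27). Remaining: Δeast = -16.86, Δnorth = 27.81.
Bearing = atan2(-16.86, 27.81) mod 360° = 328.78°; distance = √((-16.86)² + (27.81)²) = 32.518 nmi.

329°, 32.5 nmi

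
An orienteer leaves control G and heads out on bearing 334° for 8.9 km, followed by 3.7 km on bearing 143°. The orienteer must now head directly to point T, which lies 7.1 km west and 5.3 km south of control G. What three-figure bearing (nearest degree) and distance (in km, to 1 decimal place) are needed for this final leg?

Leg 1 (334°, 8.9 km): east 8.9 sin 334° = -3.90, north 8.9 cos 334° = 8.00
Leg 2 (143°, 3.7 km): east 3.7 sin 143° = 2.23, north 3.7 cos 143° = -2.95
Current position: (-1.67, 5.04). Target: (-7.1, -5.3). Remaining: Δeast = -5.43, Δnorth = -10.34.
Bearing = atan2(-5.43, -10.34) mod 360° = 207.68°; distance = √((-5.43)² + (-10.34)²) = 11.681 km.

208°, 11.7 km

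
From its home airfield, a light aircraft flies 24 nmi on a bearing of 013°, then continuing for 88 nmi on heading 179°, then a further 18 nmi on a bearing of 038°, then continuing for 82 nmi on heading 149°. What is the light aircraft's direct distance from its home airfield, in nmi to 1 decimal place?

134.9 nmi

Leg 1 (013°, 24 nmi): east 24 sin 13° = 5.40, north 24 cos 13° = 23.38
Leg 2 (179°, 88 nmi): east 88 sin 179° = 1.54, north 88 cos 179° = -87.99
Leg 3 (038°, 18 nmi): east 18 sin 38° = 11.08, north 18 cos 38° = 14.18
Leg 4 (149°, 82 nmi): east 82 sin 149° = 42.23, north 82 cos 149° = -70.29
Net: 60.25 east, -120.71 north. Distance = √((60.25)² + (-120.71)²) = 134.907 nmi.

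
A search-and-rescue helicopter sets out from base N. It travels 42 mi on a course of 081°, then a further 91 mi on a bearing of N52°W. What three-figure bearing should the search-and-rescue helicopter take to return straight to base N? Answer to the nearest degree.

Leg 1 (081°, 42 mi): east 42 sin 81° = 41.48, north 42 cos 81° = 6.57
Leg 2 (N52°W, 91 mi): east 91 sin 308° = -71.71, north 91 cos 308° = 56.03
Net displacement: -30.23 east, 62.60 north. Direction back to start is (30.23, -62.60): bearing = atan2(30.23, -62.60) mod 360° = 154.23° ≈ 154°.

154°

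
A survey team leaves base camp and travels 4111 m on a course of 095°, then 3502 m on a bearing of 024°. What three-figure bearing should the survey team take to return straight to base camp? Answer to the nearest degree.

243°

Leg 1 (095°, 4111 m): east 4111 sin 95° = 4095.36, north 4111 cos 95° = -358.30
Leg 2 (024°, 3502 m): east 3502 sin 24° = 1424.39, north 3502 cos 24° = 3199.24
Net displacement: 5519.75 east, 2840.94 north. Direction back to start is (-5519.75, -2840.94): bearing = atan2(-5519.75, -2840.94) mod 360° = 242.77° ≈ 243°.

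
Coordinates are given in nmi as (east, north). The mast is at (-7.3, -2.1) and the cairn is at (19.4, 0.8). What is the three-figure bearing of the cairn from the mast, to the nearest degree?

Δeast = 19.4 − -7.3 = 26.70; Δnorth = 0.8 − -2.1 = 2.90.
Bearing = atan2(Δeast, Δnorth) mod 360° = 83.80° ≈ 084°.

084°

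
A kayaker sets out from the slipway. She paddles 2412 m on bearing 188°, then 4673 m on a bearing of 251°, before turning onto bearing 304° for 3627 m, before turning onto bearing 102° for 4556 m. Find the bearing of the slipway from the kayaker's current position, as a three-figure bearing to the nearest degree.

049°

Leg 1 (188°, 2412 m): east 2412 sin 188° = -335.69, north 2412 cos 188° = -2388.53
Leg 2 (251°, 4673 m): east 4673 sin 251° = -4418.41, north 4673 cos 251° = -1521.38
Leg 3 (304°, 3627 m): east 3627 sin 304° = -3006.92, north 3627 cos 304° = 2028.19
Leg 4 (102°, 4556 m): east 4556 sin 102° = 4456.44, north 4556 cos 102° = -947.25
Net displacement: -3304.57 east, -2828.96 north. Direction back to start is (3304.57, 2828.96): bearing = atan2(3304.57, 2828.96) mod 360° = 49.43° ≈ 049°.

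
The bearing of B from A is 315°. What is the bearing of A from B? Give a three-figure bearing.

135°

Back-bearing = 315° − 180° = 135°.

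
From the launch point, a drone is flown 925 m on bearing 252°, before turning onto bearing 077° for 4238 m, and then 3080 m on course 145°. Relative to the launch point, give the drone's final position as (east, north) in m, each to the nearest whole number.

(5016, -1855)

Leg 1 (252°, 925 m): east 925 sin 252° = -879.73, north 925 cos 252° = -285.84
Leg 2 (077°, 4238 m): east 4238 sin 77° = 4129.38, north 4238 cos 77° = 953.34
Leg 3 (145°, 3080 m): east 3080 sin 145° = 1766.62, north 3080 cos 145° = -2522.99
Summing: 5016.27 m east, -1855.49 m north → (5016, -1855).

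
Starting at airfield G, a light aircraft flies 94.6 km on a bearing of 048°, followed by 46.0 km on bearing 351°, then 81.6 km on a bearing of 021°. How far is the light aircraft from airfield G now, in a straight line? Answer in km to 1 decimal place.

206.7 km

Leg 1 (048°, 94.6 km): east 94.6 sin 48° = 70.30, north 94.6 cos 48° = 63.30
Leg 2 (351°, 46.0 km): east 46.0 sin 351° = -7.20, north 46.0 cos 351° = 45.43
Leg 3 (021°, 81.6 km): east 81.6 sin 21° = 29.24, north 81.6 cos 21° = 76.18
Net: 92.35 east, 184.91 north. Distance = √((92.35)² + (184.91)²) = 206.691 km.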